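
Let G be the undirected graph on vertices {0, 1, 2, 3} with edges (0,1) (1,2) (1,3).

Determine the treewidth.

1

A width-1 tree decomposition is:
Bags: B1 = {0, 1}  B2 = {1, 3}  B3 = {1, 2}
Tree: B1–B2, B1–B3
The largest bag has 2 vertices, giving width 1; this decomposition certifies tw(G) ≤ 1. Since G has at least one edge (e.g. 1–0), it is not an edgeless graph, so tw(G) ≥ 1. Hence tw(G) = 1 exactly.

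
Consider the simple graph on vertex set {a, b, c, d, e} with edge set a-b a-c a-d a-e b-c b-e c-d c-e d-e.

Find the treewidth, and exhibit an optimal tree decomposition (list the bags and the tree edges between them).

Every bag has size at most 4, so the width is 4 − 1 = 3 and tw(G) ≤ 3. On the other hand G contains the 4-clique {a, c, d, e}. A clique must lie in a single bag of any decomposition, so no decomposition can have width below 3. Therefore the treewidth is 3.

Treewidth 3.
Bags: B1 = {a, b, c, e}  B2 = {a, c, d, e}
Tree: B1–B2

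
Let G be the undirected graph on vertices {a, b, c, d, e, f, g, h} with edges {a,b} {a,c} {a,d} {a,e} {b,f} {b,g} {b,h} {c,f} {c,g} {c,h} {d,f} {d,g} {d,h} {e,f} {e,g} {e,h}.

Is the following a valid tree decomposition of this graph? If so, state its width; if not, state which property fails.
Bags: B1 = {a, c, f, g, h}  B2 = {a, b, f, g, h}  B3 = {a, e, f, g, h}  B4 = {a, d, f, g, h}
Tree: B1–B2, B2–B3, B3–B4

Yes; width 4.

Vertex coverage: the bags together contain {a, b, c, d, e, f, g, h}, the full vertex set. Edge coverage: each edge of G has both endpoints in at least one bag. Running intersection: for every vertex, the bags containing it form a connected subtree. All three properties hold, so this is a valid tree decomposition of width max|bag| − 1 = 4, and hence tw(G) ≤ 4.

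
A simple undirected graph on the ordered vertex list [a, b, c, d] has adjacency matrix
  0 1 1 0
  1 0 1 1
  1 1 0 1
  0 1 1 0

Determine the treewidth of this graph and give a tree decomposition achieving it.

Each bag holds 3 vertices, so the decomposition has width 2, which upper-bounds the treewidth. For the lower bound, the 3 vertices {b, c, d} are pairwise adjacent, and any tree decomposition puts a clique entirely inside one bag — forcing width ≥ 2. The upper and lower bounds meet at 2, so that is the treewidth.

Treewidth 2.
One such decomposition:
Bags: B1 = {b, c, d}  B2 = {a, b, c}
Tree: B1–B2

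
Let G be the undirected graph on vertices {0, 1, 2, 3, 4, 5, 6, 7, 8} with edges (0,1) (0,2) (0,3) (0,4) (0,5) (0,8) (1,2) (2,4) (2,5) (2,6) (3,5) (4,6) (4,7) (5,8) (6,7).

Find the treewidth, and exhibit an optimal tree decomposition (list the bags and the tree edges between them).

Treewidth 2.
Bags: B1 = {0, 1, 2}  B2 = {0, 2, 5}  B3 = {0, 2, 4}  B4 = {0, 3, 5}  B5 = {2, 4, 6}  B6 = {4, 6, 7}  B7 = {0, 5, 8}
Tree: B1–B2, B1–B3, B2–B4, B3–B5, B5–B6, B2–B7

The largest bag has 3 vertices, giving width 2; this decomposition certifies tw(G) ≤ 2. On the other hand G contains the 3-clique {0, 5, 8}. A clique must lie in a single bag of any decomposition, so no decomposition can have width below 2. Therefore the treewidth is 2.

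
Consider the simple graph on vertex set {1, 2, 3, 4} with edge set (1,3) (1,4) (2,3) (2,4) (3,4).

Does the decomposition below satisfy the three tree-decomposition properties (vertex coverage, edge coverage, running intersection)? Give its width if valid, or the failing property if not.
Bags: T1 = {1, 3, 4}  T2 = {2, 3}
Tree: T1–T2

No — edge (4,2) lies in no bag.

A tree decomposition must satisfy three properties: every vertex lies in some bag; for every edge, both endpoints lie together in some bag; and for every vertex, the bags containing it form a connected subtree. Here edge (4,2) lies in no bag, so the decomposition is invalid.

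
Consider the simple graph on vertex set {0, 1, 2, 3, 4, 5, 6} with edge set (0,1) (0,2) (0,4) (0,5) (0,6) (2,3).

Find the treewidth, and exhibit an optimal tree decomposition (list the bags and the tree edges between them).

Each bag holds 2 vertices, so the decomposition has width 1, which upper-bounds the treewidth. Since G has at least one edge (e.g. 5–0), it is not an edgeless graph, so tw(G) ≥ 1. The upper and lower bounds meet at 1, so that is the treewidth.

Treewidth 1.
One such decomposition:
Bags: B1 = {0, 5}  B2 = {0, 6}  B3 = {0, 2}  B4 = {2, 3}  B5 = {0, 4}  B6 = {0, 1}
Tree: B1–B2, B2–B3, B3–B4, B3–B5, B2–B6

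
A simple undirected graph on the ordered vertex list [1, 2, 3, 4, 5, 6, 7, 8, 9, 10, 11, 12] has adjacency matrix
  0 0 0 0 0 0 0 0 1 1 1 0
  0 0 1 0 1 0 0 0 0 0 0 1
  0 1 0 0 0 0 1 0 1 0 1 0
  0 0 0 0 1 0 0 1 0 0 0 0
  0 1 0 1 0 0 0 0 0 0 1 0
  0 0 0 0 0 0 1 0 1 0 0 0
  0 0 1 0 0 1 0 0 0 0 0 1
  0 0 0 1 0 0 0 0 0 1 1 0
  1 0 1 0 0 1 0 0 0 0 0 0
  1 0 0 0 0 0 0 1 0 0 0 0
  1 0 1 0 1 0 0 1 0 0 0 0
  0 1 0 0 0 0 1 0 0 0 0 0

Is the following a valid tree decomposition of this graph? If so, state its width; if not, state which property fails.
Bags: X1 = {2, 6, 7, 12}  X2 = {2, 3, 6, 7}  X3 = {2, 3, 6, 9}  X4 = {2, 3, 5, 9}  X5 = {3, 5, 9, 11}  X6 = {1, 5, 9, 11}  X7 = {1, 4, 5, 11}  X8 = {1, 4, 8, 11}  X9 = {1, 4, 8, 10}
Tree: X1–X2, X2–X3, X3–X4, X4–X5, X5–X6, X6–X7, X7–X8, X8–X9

Every vertex of G appears in some bag (union = {1, 2, 3, 4, 5, 6, 7, 8, 9, 10, 11, 12}); every edge is covered by a bag; and for each vertex v the set of bags containing v is connected in the bag tree. The decomposition is therefore valid. The largest bag has 4 vertices, so the width is 3.

Yes; width 3.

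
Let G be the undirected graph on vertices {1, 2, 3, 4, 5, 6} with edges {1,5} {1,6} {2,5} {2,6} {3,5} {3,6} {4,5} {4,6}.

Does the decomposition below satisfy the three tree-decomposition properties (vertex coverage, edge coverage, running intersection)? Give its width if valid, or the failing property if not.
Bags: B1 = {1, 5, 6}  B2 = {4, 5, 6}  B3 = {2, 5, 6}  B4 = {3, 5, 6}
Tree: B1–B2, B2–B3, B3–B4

Yes; width 2.

Every vertex of G appears in some bag (union = {1, 2, 3, 4, 5, 6}); every edge is covered by a bag; and for each vertex v the set of bags containing v is connected in the bag tree. The decomposition is therefore valid. The largest bag has 3 vertices, so the width is 2.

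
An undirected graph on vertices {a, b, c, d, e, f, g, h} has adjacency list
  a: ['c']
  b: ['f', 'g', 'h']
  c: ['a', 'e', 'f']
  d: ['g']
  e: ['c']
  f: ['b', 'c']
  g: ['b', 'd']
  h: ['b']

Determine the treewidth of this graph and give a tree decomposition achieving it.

Treewidth 1.
One such decomposition:
Bags: B1 = {b, f}  B2 = {c, f}  B3 = {b, g}  B4 = {a, c}  B5 = {b, h}  B6 = {d, g}  B7 = {c, e}
Tree: B1–B2, B1–B3, B2–B4, B1–B5, B3–B6, B4–B7

The largest bag has 2 vertices, giving width 1; this decomposition certifies tw(G) ≤ 1. G has an edge, so its treewidth is at least 1. Therefore the treewidth is 1.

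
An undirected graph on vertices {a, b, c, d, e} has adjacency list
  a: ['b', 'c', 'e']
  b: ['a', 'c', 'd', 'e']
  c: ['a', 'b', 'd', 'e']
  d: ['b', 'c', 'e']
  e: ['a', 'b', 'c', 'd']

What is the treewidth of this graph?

3

A width-3 tree decomposition is:
Bags: B1 = {a, b, c, e}  B2 = {b, c, d, e}
Tree: B1–B2
The largest bag has 4 vertices, giving width 3; this decomposition certifies tw(G) ≤ 3. Conversely, {b, c, d, e} is a clique of size 4, and the vertices of any clique must share a bag in every tree decomposition; so some bag has ≥ 4 vertices and tw(G) ≥ 3. Hence tw(G) = 3 exactly.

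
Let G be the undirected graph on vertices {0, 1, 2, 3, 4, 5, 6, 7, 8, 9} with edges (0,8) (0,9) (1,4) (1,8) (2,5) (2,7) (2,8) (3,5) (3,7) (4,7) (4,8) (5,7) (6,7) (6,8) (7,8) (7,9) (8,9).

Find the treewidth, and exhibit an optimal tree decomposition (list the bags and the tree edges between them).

Treewidth 2.
One optimal decomposition is:
Bags: B1 = {0, 8, 9}  B2 = {7, 8, 9}  B3 = {2, 7, 8}  B4 = {2, 5, 7}  B5 = {4, 7, 8}  B6 = {6, 7, 8}  B7 = {1, 4, 8}  B8 = {3, 5, 7}
Tree: B1–B2, B2–B3, B3–B4, B3–B5, B3–B6, B5–B7, B4–B8

Every bag has size at most 3, so the width is 3 − 1 = 2 and tw(G) ≤ 2. For the lower bound, the 3 vertices {0, 8, 9} are pairwise adjacent, and any tree decomposition puts a clique entirely inside one bag — forcing width ≥ 2. Combining the bounds, tw(G) = 2.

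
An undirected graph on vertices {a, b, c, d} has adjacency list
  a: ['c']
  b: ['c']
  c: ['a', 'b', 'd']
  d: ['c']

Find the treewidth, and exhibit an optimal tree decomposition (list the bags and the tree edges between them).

Every bag has size at most 2, so the width is 2 − 1 = 1 and tw(G) ≤ 1. Any graph with an edge has treewidth ≥ 1, and G has the edge c–a. The upper and lower bounds meet at 1, so that is the treewidth.

Treewidth 1.
Bags: B1 = {a, c}  B2 = {c, d}  B3 = {b, c}
Tree: B1–B2, B2–B3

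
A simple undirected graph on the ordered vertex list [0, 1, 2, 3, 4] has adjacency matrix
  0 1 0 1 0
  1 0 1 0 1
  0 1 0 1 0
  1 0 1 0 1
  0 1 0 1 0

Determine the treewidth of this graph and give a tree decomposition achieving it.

Treewidth 2.
One such decomposition:
Bags: B1 = {0, 1, 3}  B2 = {1, 2, 3}  B3 = {1, 3, 4}
Tree: B1–B2, B2–B3

Each bag holds 3 vertices, so the decomposition has width 2, which upper-bounds the treewidth. Since 1–0–3–2–1 is a cycle in G, G is not acyclic. Forests are exactly the graphs of treewidth ≤ 1, so tw(G) ≥ 2. Therefore the treewidth is 2.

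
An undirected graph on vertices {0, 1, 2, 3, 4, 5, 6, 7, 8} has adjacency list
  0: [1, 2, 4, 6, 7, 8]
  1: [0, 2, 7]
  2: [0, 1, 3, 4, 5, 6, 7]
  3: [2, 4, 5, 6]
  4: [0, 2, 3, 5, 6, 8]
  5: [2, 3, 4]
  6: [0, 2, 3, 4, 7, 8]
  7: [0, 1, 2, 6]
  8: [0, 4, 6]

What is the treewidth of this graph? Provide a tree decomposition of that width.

Treewidth 3.
One optimal decomposition is:
Bags: B1 = {0, 2, 4, 6}  B2 = {2, 3, 4, 6}  B3 = {0, 2, 6, 7}  B4 = {2, 3, 4, 5}  B5 = {0, 4, 6, 8}  B6 = {0, 1, 2, 7}
Tree: B1–B2, B1–B3, B2–B4, B1–B5, B3–B6

Every bag has size at most 4, so the width is 4 − 1 = 3 and tw(G) ≤ 3. For the lower bound, the 4 vertices {0, 4, 6, 8} are pairwise adjacent, and any tree decomposition puts a clique entirely inside one bag — forcing width ≥ 3. Combining the bounds, tw(G) = 3.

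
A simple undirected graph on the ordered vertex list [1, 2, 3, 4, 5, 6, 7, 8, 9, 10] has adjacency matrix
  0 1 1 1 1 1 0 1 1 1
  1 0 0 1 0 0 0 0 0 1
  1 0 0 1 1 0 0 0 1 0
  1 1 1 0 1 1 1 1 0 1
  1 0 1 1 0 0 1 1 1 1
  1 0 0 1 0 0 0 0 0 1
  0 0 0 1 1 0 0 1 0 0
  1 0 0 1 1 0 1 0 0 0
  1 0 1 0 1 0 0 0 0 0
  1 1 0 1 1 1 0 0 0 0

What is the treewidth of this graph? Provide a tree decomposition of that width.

Every bag has size at most 4, so the width is 4 − 1 = 3 and tw(G) ≤ 3. Conversely, {1, 3, 5, 9} is a clique of size 4, and the vertices of any clique must share a bag in every tree decomposition; so some bag has ≥ 4 vertices and tw(G) ≥ 3. Combining the bounds, tw(G) = 3.

Treewidth 3.
One such decomposition:
Bags: B1 = {1, 4, 5, 10}  B2 = {1, 4, 5, 8}  B3 = {1, 3, 4, 5}  B4 = {1, 2, 4, 10}  B5 = {1, 4, 6, 10}  B6 = {1, 3, 5, 9}  B7 = {4, 5, 7, 8}
Tree: B1–B2, B2–B3, B1–B4, B1–B5, B3–B6, B2–B7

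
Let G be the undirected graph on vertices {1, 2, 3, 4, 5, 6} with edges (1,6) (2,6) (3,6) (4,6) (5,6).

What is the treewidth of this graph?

1

A width-1 tree decomposition is:
Bags: B1 = {3, 6}  B2 = {4, 6}  B3 = {2, 6}  B4 = {5, 6}  B5 = {1, 6}
Tree: B1–B2, B2–B3, B2–B4, B3–B5
Every bag has size at most 2, so the width is 2 − 1 = 1 and tw(G) ≤ 1. Since G has at least one edge (e.g. 3–6), it is not an edgeless graph, so tw(G) ≥ 1. Combining the bounds, tw(G) = 1.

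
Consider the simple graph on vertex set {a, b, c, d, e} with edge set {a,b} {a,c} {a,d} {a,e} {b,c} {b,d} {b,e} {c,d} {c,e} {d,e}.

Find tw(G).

A width-4 tree decomposition is:
Bags: B1 = {a, b, c, d, e}
Tree: (single bag)
With just one bag of size 5, the width is 5 − 1 = 4, so tw(G) ≤ 4. On the other hand G contains the 5-clique {a, b, c, d, e}. A clique must lie in a single bag of any decomposition, so no decomposition can have width below 4. Hence tw(G) = 4 exactly.

4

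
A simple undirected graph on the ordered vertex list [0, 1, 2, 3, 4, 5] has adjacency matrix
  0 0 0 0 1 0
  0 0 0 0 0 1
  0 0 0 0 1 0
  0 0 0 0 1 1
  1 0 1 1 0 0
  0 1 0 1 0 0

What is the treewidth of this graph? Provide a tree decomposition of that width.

Each bag holds 2 vertices, so the decomposition has width 1, which upper-bounds the treewidth. G has an edge, so its treewidth is at least 1. The upper and lower bounds meet at 1, so that is the treewidth.

Treewidth 1.
One such decomposition:
Bags: B1 = {2, 4}  B2 = {3, 4}  B3 = {3, 5}  B4 = {1, 5}  B5 = {0, 4}
Tree: B1–B2, B2–B3, B3–B4, B2–B5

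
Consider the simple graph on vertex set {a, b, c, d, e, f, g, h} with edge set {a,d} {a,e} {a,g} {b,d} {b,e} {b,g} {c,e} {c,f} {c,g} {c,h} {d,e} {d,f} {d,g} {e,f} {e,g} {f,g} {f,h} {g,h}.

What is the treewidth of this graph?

3

A width-3 tree decomposition is:
Bags: B1 = {a, d, e, g}  B2 = {d, e, f, g}  B3 = {b, d, e, g}  B4 = {c, e, f, g}  B5 = {c, f, g, h}
Tree: B1–B2, B2–B3, B2–B4, B4–B5
The largest bag has 4 vertices, giving width 3; this decomposition certifies tw(G) ≤ 3. Conversely, {d, e, f, g} is a clique of size 4, and the vertices of any clique must share a bag in every tree decomposition; so some bag has ≥ 4 vertices and tw(G) ≥ 3. Therefore the treewidth is 3.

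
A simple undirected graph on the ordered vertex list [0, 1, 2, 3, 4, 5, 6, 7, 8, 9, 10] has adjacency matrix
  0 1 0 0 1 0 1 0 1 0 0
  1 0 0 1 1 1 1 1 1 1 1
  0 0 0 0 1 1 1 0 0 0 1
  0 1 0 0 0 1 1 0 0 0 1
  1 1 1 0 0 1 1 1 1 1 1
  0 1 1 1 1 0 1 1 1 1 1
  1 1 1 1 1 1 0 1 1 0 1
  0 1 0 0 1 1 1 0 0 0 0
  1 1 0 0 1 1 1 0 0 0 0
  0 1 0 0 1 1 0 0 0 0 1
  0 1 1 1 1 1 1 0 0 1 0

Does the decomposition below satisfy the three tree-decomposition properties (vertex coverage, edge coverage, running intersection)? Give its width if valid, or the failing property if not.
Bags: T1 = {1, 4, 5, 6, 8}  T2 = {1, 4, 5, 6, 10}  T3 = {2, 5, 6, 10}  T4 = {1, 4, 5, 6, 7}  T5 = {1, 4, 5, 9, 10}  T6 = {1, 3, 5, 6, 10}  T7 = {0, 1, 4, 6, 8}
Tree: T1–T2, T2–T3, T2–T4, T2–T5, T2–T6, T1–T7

A tree decomposition must satisfy three properties: every vertex lies in some bag; for every edge, both endpoints lie together in some bag; and for every vertex, the bags containing it form a connected subtree. Here edge (4,2) lies in no bag, so the decomposition is invalid.

No — edge (4,2) lies in no bag.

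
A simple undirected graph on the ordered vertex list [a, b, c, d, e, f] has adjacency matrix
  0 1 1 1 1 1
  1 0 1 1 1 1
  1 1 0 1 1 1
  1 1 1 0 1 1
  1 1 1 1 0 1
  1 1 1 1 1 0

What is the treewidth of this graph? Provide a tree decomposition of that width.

A single bag containing all 6 vertices is trivially a valid decomposition of width 5. Conversely, {a, b, c, d, e, f} is a clique of size 6, and the vertices of any clique must share a bag in every tree decomposition; so some bag has ≥ 6 vertices and tw(G) ≥ 5. The upper and lower bounds meet at 5, so that is the treewidth.

Treewidth 5.
Bags: B1 = {a, b, c, d, e, f}
Tree: (single bag)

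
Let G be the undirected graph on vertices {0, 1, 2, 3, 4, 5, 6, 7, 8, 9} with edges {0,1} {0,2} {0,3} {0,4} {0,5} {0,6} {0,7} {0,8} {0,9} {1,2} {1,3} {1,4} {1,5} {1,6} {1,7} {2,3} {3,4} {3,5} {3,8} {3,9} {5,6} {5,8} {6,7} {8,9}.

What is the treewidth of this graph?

3

A width-3 tree decomposition is:
Bags: B1 = {0, 3, 5, 8}  B2 = {0, 1, 3, 5}  B3 = {0, 1, 2, 3}  B4 = {0, 1, 3, 4}  B5 = {0, 3, 8, 9}  B6 = {0, 1, 5, 6}  B7 = {0, 1, 6, 7}
Tree: B1–B2, B2–B3, B3–B4, B1–B5, B2–B6, B6–B7
Every bag has size at most 4, so the width is 4 − 1 = 3 and tw(G) ≤ 3. Conversely, {0, 3, 8, 9} is a clique of size 4, and the vertices of any clique must share a bag in every tree decomposition; so some bag has ≥ 4 vertices and tw(G) ≥ 3. Combining the bounds, tw(G) = 3.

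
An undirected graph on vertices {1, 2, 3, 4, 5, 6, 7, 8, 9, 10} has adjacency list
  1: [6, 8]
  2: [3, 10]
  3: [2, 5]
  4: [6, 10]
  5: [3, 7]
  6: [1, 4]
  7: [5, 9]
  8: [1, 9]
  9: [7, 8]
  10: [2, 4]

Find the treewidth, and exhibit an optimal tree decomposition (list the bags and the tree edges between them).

Treewidth 2.
One optimal decomposition is:
Bags: B1 = {1, 6, 8}  B2 = {4, 6, 8}  B3 = {4, 8, 10}  B4 = {2, 8, 10}  B5 = {2, 3, 8}  B6 = {3, 5, 8}  B7 = {5, 7, 8}  B8 = {7, 8, 9}
Tree: B1–B2, B2–B3, B3–B4, B4–B5, B5–B6, B6–B7, B7–B8

The largest bag has 3 vertices, giving width 2; this decomposition certifies tw(G) ≤ 2. Since 8–1–6–4–10–2–3–5–7–9–8 is a cycle in G, G is not acyclic. Forests are exactly the graphs of treewidth ≤ 1, so tw(G) ≥ 2. Hence tw(G) = 2 exactly.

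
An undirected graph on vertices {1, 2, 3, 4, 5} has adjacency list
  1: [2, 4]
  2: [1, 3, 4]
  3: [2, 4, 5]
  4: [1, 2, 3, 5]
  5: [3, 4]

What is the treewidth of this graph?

2

A width-2 tree decomposition is:
Bags: B1 = {2, 3, 4}  B2 = {1, 2, 4}  B3 = {3, 4, 5}
Tree: B1–B2, B1–B3
Each bag holds 3 vertices, so the decomposition has width 2, which upper-bounds the treewidth. Conversely, {1, 2, 4} is a clique of size 3, and the vertices of any clique must share a bag in every tree decomposition; so some bag has ≥ 3 vertices and tw(G) ≥ 2. Hence tw(G) = 2 exactly.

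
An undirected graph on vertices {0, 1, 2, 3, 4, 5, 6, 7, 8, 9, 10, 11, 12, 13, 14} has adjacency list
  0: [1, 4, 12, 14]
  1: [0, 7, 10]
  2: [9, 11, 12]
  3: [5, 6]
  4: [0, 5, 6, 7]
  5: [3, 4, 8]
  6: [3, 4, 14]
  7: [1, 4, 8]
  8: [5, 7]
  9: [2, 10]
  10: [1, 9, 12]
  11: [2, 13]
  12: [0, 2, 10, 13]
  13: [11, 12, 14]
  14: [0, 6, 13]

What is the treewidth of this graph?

3

A width-3 tree decomposition is:
Bags: B1 = {3, 5, 6, 8}  B2 = {4, 5, 6, 8}  B3 = {4, 6, 7, 8}  B4 = {4, 6, 7, 14}  B5 = {0, 4, 7, 14}  B6 = {0, 1, 7, 14}  B7 = {0, 1, 13, 14}  B8 = {0, 1, 12, 13}  B9 = {1, 10, 12, 13}  B10 = {10, 11, 12, 13}  B11 = {2, 10, 11, 12}  B12 = {2, 9, 10, 11}
Tree: B1–B2, B2–B3, B3–B4, B4–B5, B5–B6, B6–B7, B7–B8, B8–B9, B9–B10, B10–B11, B11–B12
Each bag holds 4 vertices, so the decomposition has width 3, which upper-bounds the treewidth. For the lower bound: the 4 vertex sets {3,5,8}, {6}, {4}, {0,1,7,14} are disjoint, each induces a connected subgraph, and every pair is joined by at least one edge of G. Contracting each set to a single vertex therefore yields K_{4} as a minor, and since treewidth is minor-monotone, tw(G) ≥ tw(K_{4}) = 3. Therefore the treewidth is 3.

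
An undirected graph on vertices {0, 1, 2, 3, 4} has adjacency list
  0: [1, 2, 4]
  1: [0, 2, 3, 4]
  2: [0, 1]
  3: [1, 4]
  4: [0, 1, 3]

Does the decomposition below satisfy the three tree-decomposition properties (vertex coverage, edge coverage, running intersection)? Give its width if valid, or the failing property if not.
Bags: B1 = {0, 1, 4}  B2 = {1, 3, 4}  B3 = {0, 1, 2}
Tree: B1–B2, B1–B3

Yes; width 2.

Vertex coverage: the bags together contain {0, 1, 2, 3, 4}, the full vertex set. Edge coverage: each edge of G has both endpoints in at least one bag. Running intersection: for every vertex, the bags containing it form a connected subtree. All three properties hold, so this is a valid tree decomposition of width max|bag| − 1 = 2, and hence tw(G) ≤ 2.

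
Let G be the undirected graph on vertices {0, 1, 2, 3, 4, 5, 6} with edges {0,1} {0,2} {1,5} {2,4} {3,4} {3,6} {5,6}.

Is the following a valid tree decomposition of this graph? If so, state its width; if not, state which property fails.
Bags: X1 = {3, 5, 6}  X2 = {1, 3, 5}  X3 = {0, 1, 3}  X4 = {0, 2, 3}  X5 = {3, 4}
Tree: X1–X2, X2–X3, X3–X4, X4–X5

No — edge (2,4) lies in no bag.

A tree decomposition must satisfy three properties: every vertex lies in some bag; for every edge, both endpoints lie together in some bag; and for every vertex, the bags containing it form a connected subtree. Here edge (2,4) lies in no bag, so the decomposition is invalid.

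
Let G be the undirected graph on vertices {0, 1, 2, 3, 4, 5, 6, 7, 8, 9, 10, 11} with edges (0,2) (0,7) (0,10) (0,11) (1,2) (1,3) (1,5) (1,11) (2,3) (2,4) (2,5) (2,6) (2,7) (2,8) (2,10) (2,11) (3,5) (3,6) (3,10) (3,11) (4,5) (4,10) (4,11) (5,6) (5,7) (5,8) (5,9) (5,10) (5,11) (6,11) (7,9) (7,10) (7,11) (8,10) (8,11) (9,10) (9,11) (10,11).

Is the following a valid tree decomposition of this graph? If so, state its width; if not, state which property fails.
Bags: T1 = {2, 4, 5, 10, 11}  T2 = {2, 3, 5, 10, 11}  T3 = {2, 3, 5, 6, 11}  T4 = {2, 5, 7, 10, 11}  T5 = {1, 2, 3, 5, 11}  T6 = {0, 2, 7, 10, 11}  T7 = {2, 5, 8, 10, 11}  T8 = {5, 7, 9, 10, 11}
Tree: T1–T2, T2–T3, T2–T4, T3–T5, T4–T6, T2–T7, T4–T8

Checking the three conditions: (i) the bags cover all of {0, 1, 2, 3, 4, 5, 6, 7, 8, 9, 10, 11}; (ii) for each edge, some bag contains both endpoints; (iii) the bags containing any fixed vertex form a subtree. All hold, so the decomposition is valid with width 5 − 1 = 4.

Yes; width 4.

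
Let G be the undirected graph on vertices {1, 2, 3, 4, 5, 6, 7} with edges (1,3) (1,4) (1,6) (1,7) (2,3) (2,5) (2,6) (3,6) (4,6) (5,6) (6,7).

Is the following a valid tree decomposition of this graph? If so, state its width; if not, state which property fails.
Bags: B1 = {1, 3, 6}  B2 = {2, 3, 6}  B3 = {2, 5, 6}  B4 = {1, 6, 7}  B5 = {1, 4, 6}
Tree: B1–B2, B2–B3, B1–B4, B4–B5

Yes; width 2.

Every vertex of G appears in some bag (union = {1, 2, 3, 4, 5, 6, 7}); every edge is covered by a bag; and for each vertex v the set of bags containing v is connected in the bag tree. The decomposition is therefore valid. The largest bag has 3 vertices, so the width is 2.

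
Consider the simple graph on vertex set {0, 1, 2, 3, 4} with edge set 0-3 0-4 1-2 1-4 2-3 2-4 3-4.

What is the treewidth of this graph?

2

A width-2 tree decomposition is:
Bags: B1 = {0, 3, 4}  B2 = {2, 3, 4}  B3 = {1, 2, 4}
Tree: B1–B2, B2–B3
Each bag holds 3 vertices, so the decomposition has width 2, which upper-bounds the treewidth. On the other hand G contains the 3-clique {0, 3, 4}. A clique must lie in a single bag of any decomposition, so no decomposition can have width below 2. Combining the bounds, tw(G) = 2.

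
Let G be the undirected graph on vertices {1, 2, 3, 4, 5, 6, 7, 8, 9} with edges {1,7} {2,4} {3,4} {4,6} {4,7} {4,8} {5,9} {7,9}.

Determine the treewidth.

A width-1 tree decomposition is:
Bags: B1 = {4, 8}  B2 = {4, 7}  B3 = {3, 4}  B4 = {7, 9}  B5 = {5, 9}  B6 = {1, 7}  B7 = {4, 6}  B8 = {2, 4}
Tree: B1–B2, B2–B3, B2–B4, B4–B5, B2–B6, B2–B7, B1–B8
The largest bag has 2 vertices, giving width 1; this decomposition certifies tw(G) ≤ 1. Any graph with an edge has treewidth ≥ 1, and G has the edge 8–4. Hence tw(G) = 1 exactly.

1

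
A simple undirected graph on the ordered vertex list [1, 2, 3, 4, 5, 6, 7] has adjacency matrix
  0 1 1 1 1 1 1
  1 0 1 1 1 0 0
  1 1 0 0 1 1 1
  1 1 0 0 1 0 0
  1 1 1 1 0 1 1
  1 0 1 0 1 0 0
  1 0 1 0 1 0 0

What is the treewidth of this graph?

3

A width-3 tree decomposition is:
Bags: B1 = {1, 2, 3, 5}  B2 = {1, 2, 4, 5}  B3 = {1, 3, 5, 6}  B4 = {1, 3, 5, 7}
Tree: B1–B2, B1–B3, B3–B4
Each bag holds 4 vertices, so the decomposition has width 3, which upper-bounds the treewidth. Conversely, {1, 2, 3, 5} is a clique of size 4, and the vertices of any clique must share a bag in every tree decomposition; so some bag has ≥ 4 vertices and tw(G) ≥ 3. Hence tw(G) = 3 exactly.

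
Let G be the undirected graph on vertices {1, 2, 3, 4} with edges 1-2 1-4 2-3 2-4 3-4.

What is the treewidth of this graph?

A width-2 tree decomposition is:
Bags: B1 = {2, 3, 4}  B2 = {1, 2, 4}
Tree: B1–B2
Every bag has size at most 3, so the width is 3 − 1 = 2 and tw(G) ≤ 2. Conversely, {1, 2, 4} is a clique of size 3, and the vertices of any clique must share a bag in every tree decomposition; so some bag has ≥ 3 vertices and tw(G) ≥ 2. Combining the bounds, tw(G) = 2.

2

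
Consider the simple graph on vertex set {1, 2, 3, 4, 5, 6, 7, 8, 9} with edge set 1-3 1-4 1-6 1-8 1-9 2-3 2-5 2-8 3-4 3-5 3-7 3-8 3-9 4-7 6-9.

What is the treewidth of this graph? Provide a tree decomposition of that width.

Treewidth 2.
One such decomposition:
Bags: B1 = {1, 3, 4}  B2 = {1, 3, 8}  B3 = {1, 3, 9}  B4 = {2, 3, 8}  B5 = {3, 4, 7}  B6 = {1, 6, 9}  B7 = {2, 3, 5}
Tree: B1–B2, B1–B3, B2–B4, B1–B5, B3–B6, B4–B7

The largest bag has 3 vertices, giving width 2; this decomposition certifies tw(G) ≤ 2. Conversely, {1, 3, 8} is a clique of size 3, and the vertices of any clique must share a bag in every tree decomposition; so some bag has ≥ 3 vertices and tw(G) ≥ 2. Combining the bounds, tw(G) = 2.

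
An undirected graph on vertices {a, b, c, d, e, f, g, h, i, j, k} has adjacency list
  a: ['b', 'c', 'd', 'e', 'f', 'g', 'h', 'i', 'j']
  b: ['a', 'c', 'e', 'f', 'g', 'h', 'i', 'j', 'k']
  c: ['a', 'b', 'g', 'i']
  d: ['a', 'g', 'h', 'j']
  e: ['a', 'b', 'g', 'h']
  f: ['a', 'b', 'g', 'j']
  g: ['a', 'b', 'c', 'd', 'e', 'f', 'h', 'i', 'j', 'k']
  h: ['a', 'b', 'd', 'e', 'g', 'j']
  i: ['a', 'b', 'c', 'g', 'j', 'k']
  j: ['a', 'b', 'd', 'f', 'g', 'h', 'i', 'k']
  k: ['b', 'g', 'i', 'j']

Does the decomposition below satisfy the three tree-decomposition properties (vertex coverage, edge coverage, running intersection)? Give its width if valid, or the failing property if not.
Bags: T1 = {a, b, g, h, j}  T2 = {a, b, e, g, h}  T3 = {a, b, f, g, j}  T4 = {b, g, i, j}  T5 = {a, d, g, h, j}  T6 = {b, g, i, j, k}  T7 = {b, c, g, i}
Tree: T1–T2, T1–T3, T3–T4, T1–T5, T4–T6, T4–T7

No — edge (a,i) lies in no bag.

A tree decomposition must satisfy three properties: every vertex lies in some bag; for every edge, both endpoints lie together in some bag; and for every vertex, the bags containing it form a connected subtree. Here edge (a,i) lies in no bag, so the decomposition is invalid.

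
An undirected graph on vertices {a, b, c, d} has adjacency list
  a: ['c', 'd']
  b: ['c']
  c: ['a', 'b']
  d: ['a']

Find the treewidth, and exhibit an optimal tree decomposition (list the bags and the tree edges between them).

Treewidth 1.
One optimal decomposition is:
Bags: B1 = {a, c}  B2 = {b, c}  B3 = {a, d}
Tree: B1–B2, B1–B3

The largest bag has 2 vertices, giving width 1; this decomposition certifies tw(G) ≤ 1. Since G has at least one edge (e.g. c–a), it is not an edgeless graph, so tw(G) ≥ 1. The upper and lower bounds meet at 1, so that is the treewidth.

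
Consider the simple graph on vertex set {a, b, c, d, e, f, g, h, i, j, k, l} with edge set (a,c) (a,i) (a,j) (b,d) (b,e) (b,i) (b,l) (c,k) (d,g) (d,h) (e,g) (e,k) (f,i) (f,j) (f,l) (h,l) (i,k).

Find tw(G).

3

A width-3 tree decomposition is:
Bags: B1 = {a, c, j, k}  B2 = {a, i, j, k}  B3 = {f, i, j, k}  B4 = {e, f, i, k}  B5 = {b, e, f, i}  B6 = {b, e, f, l}  B7 = {b, e, g, l}  B8 = {b, d, g, l}  B9 = {d, g, h, l}
Tree: B1–B2, B2–B3, B3–B4, B4–B5, B5–B6, B6–B7, B7–B8, B8–B9
Every bag has size at most 4, so the width is 4 − 1 = 3 and tw(G) ≤ 3. For the lower bound: the 4 vertex sets {a,c,j}, {k}, {i}, {b,e,f,l} are disjoint, each induces a connected subgraph, and every pair is joined by at least one edge of G. Contracting each set to a single vertex therefore yields K_{4} as a minor, and since treewidth is minor-monotone, tw(G) ≥ tw(K_{4}) = 3. The upper and lower bounds meet at 3, so that is the treewidth.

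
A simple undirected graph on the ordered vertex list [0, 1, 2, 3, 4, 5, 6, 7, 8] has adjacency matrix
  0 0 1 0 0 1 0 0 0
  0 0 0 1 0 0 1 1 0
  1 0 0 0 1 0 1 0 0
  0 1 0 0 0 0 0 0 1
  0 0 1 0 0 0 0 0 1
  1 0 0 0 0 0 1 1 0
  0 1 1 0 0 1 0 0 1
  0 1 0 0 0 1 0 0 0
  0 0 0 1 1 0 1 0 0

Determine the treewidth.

3

A width-3 tree decomposition is:
Bags: B1 = {0, 2, 5, 7}  B2 = {2, 5, 6, 7}  B3 = {1, 2, 6, 7}  B4 = {1, 2, 4, 6}  B5 = {1, 4, 6, 8}  B6 = {1, 3, 4, 8}
Tree: B1–B2, B2–B3, B3–B4, B4–B5, B5–B6
Every bag has size at most 4, so the width is 4 − 1 = 3 and tw(G) ≤ 3. For the lower bound: the 4 vertex sets {0,5,7}, {2}, {6}, {1,3,4,8} are disjoint, each induces a connected subgraph, and every pair is joined by at least one edge of G. Contracting each set to a single vertex therefore yields K_{4} as a minor, and since treewidth is minor-monotone, tw(G) ≥ tw(K_{4}) = 3. Therefore the treewidth is 3.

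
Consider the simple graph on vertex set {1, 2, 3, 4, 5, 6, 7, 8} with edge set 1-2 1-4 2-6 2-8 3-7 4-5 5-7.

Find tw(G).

A width-1 tree decomposition is:
Bags: B1 = {4, 5}  B2 = {1, 4}  B3 = {5, 7}  B4 = {1, 2}  B5 = {3, 7}  B6 = {2, 6}  B7 = {2, 8}
Tree: B1–B2, B1–B3, B2–B4, B3–B5, B4–B6, B4–B7
Each bag holds 2 vertices, so the decomposition has width 1, which upper-bounds the treewidth. G has an edge, so its treewidth is at least 1. Therefore the treewidth is 1.

1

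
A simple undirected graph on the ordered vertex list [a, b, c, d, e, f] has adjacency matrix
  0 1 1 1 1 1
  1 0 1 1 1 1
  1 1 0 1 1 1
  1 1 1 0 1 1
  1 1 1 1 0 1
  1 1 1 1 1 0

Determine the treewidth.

A width-5 tree decomposition is:
Bags: B1 = {a, b, c, d, e, f}
Tree: (single bag)
With just one bag of size 6, the width is 6 − 1 = 5, so tw(G) ≤ 5. Conversely, {a, b, c, d, e, f} is a clique of size 6, and the vertices of any clique must share a bag in every tree decomposition; so some bag has ≥ 6 vertices and tw(G) ≥ 5. Therefore the treewidth is 5.

5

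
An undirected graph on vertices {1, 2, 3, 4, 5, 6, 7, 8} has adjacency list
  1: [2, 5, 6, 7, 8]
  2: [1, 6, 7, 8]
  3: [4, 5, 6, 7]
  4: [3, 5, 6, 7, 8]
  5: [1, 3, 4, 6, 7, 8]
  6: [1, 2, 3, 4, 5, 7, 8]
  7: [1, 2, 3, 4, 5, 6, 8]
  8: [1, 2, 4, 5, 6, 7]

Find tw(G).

A width-4 tree decomposition is:
Bags: B1 = {4, 5, 6, 7, 8}  B2 = {1, 5, 6, 7, 8}  B3 = {3, 4, 5, 6, 7}  B4 = {1, 2, 6, 7, 8}
Tree: B1–B2, B1–B3, B2–B4
Every bag has size at most 5, so the width is 5 − 1 = 4 and tw(G) ≤ 4. For the lower bound, the 5 vertices {1, 2, 6, 7, 8} are pairwise adjacent, and any tree decomposition puts a clique entirely inside one bag — forcing width ≥ 4. The upper and lower bounds meet at 4, so that is the treewidth.

4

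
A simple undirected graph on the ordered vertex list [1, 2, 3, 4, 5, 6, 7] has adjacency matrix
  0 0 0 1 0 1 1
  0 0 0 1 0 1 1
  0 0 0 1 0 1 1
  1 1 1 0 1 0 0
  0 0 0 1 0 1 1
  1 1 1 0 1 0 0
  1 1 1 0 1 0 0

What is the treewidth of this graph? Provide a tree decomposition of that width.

Treewidth 3.
One such decomposition:
Bags: B1 = {2, 4, 6, 7}  B2 = {1, 4, 6, 7}  B3 = {3, 4, 6, 7}  B4 = {4, 5, 6, 7}
Tree: B1–B2, B2–B3, B3–B4

Every bag has size at most 4, so the width is 4 − 1 = 3 and tw(G) ≤ 3. For the lower bound: the 4 vertex sets {2,4}, {1,7}, {6}, {3} are disjoint, each induces a connected subgraph, and every pair is joined by at least one edge of G. Contracting each set to a single vertex therefore yields K_{4} as a minor, and since treewidth is minor-monotone, tw(G) ≥ tw(K_{4}) = 3. The upper and lower bounds meet at 3, so that is the treewidth.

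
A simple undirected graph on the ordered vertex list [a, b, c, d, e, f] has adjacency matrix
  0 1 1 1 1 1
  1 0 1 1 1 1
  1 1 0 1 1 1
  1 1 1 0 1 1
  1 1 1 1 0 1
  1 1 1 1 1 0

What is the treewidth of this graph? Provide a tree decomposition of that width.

Treewidth 5.
One such decomposition:
Bags: B1 = {a, b, c, d, e, f}
Tree: (single bag)

A single bag containing all 6 vertices is trivially a valid decomposition of width 5. For the lower bound, the 6 vertices {a, b, c, d, e, f} are pairwise adjacent, and any tree decomposition puts a clique entirely inside one bag — forcing width ≥ 5. Therefore the treewidth is 5.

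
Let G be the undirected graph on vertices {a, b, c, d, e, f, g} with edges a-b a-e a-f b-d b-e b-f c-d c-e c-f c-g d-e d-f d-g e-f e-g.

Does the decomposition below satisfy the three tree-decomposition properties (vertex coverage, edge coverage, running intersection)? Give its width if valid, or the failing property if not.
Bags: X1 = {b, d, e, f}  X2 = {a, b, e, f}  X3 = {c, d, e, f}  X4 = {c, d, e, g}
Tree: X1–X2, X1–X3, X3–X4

Yes; width 3.

Every vertex of G appears in some bag (union = {a, b, c, d, e, f, g}); every edge is covered by a bag; and for each vertex v the set of bags containing v is connected in the bag tree. The decomposition is therefore valid. The largest bag has 4 vertices, so the width is 3.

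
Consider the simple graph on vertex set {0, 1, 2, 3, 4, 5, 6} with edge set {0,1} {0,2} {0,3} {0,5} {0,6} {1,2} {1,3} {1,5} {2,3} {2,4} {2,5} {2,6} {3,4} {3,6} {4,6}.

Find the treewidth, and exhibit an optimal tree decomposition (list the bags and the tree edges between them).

Treewidth 3.
One such decomposition:
Bags: B1 = {2, 3, 4, 6}  B2 = {0, 2, 3, 6}  B3 = {0, 1, 2, 3}  B4 = {0, 1, 2, 5}
Tree: B1–B2, B2–B3, B3–B4

The largest bag has 4 vertices, giving width 3; this decomposition certifies tw(G) ≤ 3. Conversely, {0, 1, 2, 3} is a clique of size 4, and the vertices of any clique must share a bag in every tree decomposition; so some bag has ≥ 4 vertices and tw(G) ≥ 3. Combining the bounds, tw(G) = 3.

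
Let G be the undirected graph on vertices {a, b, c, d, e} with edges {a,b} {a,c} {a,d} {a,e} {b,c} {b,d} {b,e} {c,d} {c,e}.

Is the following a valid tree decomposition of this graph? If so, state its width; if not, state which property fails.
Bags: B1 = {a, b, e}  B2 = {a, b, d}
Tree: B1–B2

No — vertex c appears in no bag.

A tree decomposition must satisfy three properties: every vertex lies in some bag; for every edge, both endpoints lie together in some bag; and for every vertex, the bags containing it form a connected subtree. Here vertex c appears in no bag, so the decomposition is invalid.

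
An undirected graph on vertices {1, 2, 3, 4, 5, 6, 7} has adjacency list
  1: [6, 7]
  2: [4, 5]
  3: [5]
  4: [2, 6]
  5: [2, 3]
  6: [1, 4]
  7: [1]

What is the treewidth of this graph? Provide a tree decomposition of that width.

Treewidth 1.
Bags: B1 = {1, 7}  B2 = {1, 6}  B3 = {4, 6}  B4 = {2, 4}  B5 = {2, 5}  B6 = {3, 5}
Tree: B1–B2, B2–B3, B3–B4, B4–B5, B5–B6

The largest bag has 2 vertices, giving width 1; this decomposition certifies tw(G) ≤ 1. Any graph with an edge has treewidth ≥ 1, and G has the edge 7–1. Combining the bounds, tw(G) = 1.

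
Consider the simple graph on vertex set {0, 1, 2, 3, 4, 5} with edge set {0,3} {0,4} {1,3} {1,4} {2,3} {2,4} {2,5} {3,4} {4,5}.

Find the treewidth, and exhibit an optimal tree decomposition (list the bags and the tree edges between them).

Each bag holds 3 vertices, so the decomposition has width 2, which upper-bounds the treewidth. On the other hand G contains the 3-clique {0, 3, 4}. A clique must lie in a single bag of any decomposition, so no decomposition can have width below 2. The upper and lower bounds meet at 2, so that is the treewidth.

Treewidth 2.
Bags: B1 = {1, 3, 4}  B2 = {2, 3, 4}  B3 = {2, 4, 5}  B4 = {0, 3, 4}
Tree: B1–B2, B2–B3, B2–B4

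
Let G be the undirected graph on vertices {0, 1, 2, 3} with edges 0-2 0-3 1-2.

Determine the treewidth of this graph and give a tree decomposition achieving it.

Treewidth 1.
Bags: B1 = {0, 2}  B2 = {1, 2}  B3 = {0, 3}
Tree: B1–B2, B1–B3

Each bag holds 2 vertices, so the decomposition has width 1, which upper-bounds the treewidth. Since G has at least one edge (e.g. 0–2), it is not an edgeless graph, so tw(G) ≥ 1. The upper and lower bounds meet at 1, so that is the treewidth.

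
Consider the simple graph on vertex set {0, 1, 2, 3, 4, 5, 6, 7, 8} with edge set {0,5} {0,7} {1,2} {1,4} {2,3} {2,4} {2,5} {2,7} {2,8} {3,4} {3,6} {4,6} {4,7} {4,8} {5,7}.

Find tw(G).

2

A width-2 tree decomposition is:
Bags: B1 = {2, 4, 8}  B2 = {2, 4, 7}  B3 = {1, 2, 4}  B4 = {2, 3, 4}  B5 = {2, 5, 7}  B6 = {3, 4, 6}  B7 = {0, 5, 7}
Tree: B1–B2, B1–B3, B1–B4, B2–B5, B4–B6, B5–B7
Every bag has size at most 3, so the width is 3 − 1 = 2 and tw(G) ≤ 2. On the other hand G contains the 3-clique {0, 5, 7}. A clique must lie in a single bag of any decomposition, so no decomposition can have width below 2. The upper and lower bounds meet at 2, so that is the treewidth.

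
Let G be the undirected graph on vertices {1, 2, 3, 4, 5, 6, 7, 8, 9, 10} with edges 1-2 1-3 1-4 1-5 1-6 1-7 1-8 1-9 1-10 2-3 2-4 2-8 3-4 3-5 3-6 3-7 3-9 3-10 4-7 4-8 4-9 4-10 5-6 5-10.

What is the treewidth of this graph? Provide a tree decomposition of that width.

Each bag holds 4 vertices, so the decomposition has width 3, which upper-bounds the treewidth. On the other hand G contains the 4-clique {1, 2, 4, 8}. A clique must lie in a single bag of any decomposition, so no decomposition can have width below 3. Hence tw(G) = 3 exactly.

Treewidth 3.
One such decomposition:
Bags: B1 = {1, 2, 3, 4}  B2 = {1, 2, 4, 8}  B3 = {1, 3, 4, 10}  B4 = {1, 3, 5, 10}  B5 = {1, 3, 5, 6}  B6 = {1, 3, 4, 7}  B7 = {1, 3, 4, 9}
Tree: B1–B2, B1–B3, B3–B4, B4–B5, B3–B6, B3–B7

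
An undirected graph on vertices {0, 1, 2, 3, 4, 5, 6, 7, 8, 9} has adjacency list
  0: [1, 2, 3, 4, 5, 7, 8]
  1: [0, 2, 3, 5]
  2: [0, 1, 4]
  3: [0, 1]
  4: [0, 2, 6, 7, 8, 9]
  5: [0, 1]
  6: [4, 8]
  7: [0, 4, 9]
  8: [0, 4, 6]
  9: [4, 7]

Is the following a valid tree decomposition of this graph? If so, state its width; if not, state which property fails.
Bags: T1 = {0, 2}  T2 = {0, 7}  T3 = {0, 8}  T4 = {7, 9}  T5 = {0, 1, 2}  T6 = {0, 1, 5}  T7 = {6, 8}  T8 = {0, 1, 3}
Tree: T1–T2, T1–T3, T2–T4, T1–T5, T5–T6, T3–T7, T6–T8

No — vertex 4 appears in no bag.

A tree decomposition must satisfy three properties: every vertex lies in some bag; for every edge, both endpoints lie together in some bag; and for every vertex, the bags containing it form a connected subtree. Here vertex 4 appears in no bag, so the decomposition is invalid.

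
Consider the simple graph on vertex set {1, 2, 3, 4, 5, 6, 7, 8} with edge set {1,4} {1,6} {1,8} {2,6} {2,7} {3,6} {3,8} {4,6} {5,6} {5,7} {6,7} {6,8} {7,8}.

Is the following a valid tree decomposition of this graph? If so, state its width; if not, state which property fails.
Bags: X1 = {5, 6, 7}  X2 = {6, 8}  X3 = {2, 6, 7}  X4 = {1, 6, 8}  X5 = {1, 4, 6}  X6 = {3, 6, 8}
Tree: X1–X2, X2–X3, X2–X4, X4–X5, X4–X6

A tree decomposition must satisfy three properties: every vertex lies in some bag; for every edge, both endpoints lie together in some bag; and for every vertex, the bags containing it form a connected subtree. Here edge (7,8) lies in no bag, so the decomposition is invalid.

No — edge (7,8) lies in no bag.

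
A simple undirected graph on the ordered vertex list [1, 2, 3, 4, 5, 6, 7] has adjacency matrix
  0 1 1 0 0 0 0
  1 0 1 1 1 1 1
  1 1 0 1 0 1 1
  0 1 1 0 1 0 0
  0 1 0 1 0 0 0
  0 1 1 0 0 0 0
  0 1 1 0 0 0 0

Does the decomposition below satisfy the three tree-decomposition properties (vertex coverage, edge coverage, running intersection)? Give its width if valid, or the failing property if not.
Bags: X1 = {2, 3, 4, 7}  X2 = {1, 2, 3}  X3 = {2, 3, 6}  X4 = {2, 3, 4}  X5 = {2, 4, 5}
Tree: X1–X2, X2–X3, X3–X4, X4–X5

A tree decomposition must satisfy three properties: every vertex lies in some bag; for every edge, both endpoints lie together in some bag; and for every vertex, the bags containing it form a connected subtree. Here bags containing vertex 4 are not connected in the tree, so the decomposition is invalid.

No — bags containing vertex 4 are not connected in the tree.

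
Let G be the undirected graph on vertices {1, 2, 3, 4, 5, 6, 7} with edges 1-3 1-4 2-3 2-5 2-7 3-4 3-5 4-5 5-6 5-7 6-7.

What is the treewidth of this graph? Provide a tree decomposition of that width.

The largest bag has 3 vertices, giving width 2; this decomposition certifies tw(G) ≤ 2. On the other hand G contains the 3-clique {1, 3, 4}. A clique must lie in a single bag of any decomposition, so no decomposition can have width below 2. The upper and lower bounds meet at 2, so that is the treewidth.

Treewidth 2.
One optimal decomposition is:
Bags: B1 = {2, 3, 5}  B2 = {2, 5, 7}  B3 = {5, 6, 7}  B4 = {3, 4, 5}  B5 = {1, 3, 4}
Tree: B1–B2, B2–B3, B1–B4, B4–B5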